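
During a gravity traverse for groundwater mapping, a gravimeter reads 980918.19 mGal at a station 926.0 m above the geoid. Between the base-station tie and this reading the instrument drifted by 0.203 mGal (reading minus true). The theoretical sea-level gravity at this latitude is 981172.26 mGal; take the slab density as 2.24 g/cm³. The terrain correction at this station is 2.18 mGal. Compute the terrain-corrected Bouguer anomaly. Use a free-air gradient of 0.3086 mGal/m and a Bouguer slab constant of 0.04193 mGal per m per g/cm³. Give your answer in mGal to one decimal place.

-53.3

Drift-corrected reading = 980918.19 − (0.203) = 980917.987 mGal
Free-air correction = 0.3086 × 926.0 = 285.76 mGal
Free-air anomaly = 980917.987 − 981172.26 + (285.76) = 31.487 mGal
Bouguer slab correction = 0.04193 × 2.24 × 926.0 = 86.97 mGal
Simple Bouguer anomaly = 31.487 − (86.97) = -55.483 mGal
Complete Bouguer anomaly = -55.483 + 2.18 = -53.303 mGal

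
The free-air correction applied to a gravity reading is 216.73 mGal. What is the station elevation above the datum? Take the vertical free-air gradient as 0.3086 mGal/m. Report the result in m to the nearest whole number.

h = 216.73 / 0.3086 = 702.30 m

702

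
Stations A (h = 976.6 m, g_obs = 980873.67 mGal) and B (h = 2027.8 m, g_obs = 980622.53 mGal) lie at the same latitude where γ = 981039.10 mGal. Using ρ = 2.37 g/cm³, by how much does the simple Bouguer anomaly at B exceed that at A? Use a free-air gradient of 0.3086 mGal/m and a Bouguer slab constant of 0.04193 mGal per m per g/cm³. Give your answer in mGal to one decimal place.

-31.2

Δg_SB(A) = 980873.67 − 981039.10 + 0.3086×976.6 − 0.04193×2.37×976.6 = 38.90 mGal
Δg_SB(B) = 980622.53 − 981039.10 + 0.3086×2027.8 − 0.04193×2.37×2027.8 = 7.70 mGal
Difference = 7.70 − (38.90) = -31.20 mGal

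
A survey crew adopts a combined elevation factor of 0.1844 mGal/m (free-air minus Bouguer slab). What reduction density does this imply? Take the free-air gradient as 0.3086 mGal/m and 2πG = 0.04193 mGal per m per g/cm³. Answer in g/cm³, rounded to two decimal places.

2.96

0.1844 = 0.3086 − 0.04193 × ρ
ρ = (0.3086 − 0.1844) / 0.04193 = 2.96 g/cm³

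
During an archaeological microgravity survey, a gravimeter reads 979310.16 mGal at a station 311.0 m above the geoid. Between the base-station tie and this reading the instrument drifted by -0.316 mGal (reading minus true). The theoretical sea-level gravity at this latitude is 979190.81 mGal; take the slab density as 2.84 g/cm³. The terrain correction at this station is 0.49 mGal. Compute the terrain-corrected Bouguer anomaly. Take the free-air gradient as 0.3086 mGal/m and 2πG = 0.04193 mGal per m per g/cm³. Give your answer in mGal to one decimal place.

179.1

Drift-corrected reading = 979310.16 − (-0.316) = 979310.476 mGal
Free-air correction = 0.3086 × 311.0 = 95.97 mGal
Free-air anomaly = 979310.476 − 979190.81 + (95.97) = 215.636 mGal
Bouguer slab correction = 0.04193 × 2.84 × 311.0 = 37.03 mGal
Simple Bouguer anomaly = 215.636 − (37.03) = 178.606 mGal
Complete Bouguer anomaly = 178.606 + 0.49 = 179.096 mGal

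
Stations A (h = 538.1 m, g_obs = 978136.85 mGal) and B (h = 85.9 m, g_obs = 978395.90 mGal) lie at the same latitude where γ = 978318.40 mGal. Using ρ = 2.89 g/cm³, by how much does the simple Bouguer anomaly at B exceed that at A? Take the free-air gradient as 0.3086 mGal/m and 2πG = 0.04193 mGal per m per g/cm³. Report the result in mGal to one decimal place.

174.3

Δg_SB(A) = 978136.85 − 978318.40 + 0.3086×538.1 − 0.04193×2.89×538.1 = -80.70 mGal
Δg_SB(B) = 978395.90 − 978318.40 + 0.3086×85.9 − 0.04193×2.89×85.9 = 93.60 mGal
Difference = 93.60 − (-80.70) = 174.30 mGal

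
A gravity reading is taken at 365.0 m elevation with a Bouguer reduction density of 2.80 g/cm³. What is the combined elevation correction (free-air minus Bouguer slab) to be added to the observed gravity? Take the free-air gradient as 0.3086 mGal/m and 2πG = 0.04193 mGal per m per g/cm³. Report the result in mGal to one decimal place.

69.8

Combined gradient = 0.3086 − 0.04193 × 2.80 = 0.1911960 mGal/m
Combined elevation correction = 0.1911960 × 365.0 = 69.8 mGal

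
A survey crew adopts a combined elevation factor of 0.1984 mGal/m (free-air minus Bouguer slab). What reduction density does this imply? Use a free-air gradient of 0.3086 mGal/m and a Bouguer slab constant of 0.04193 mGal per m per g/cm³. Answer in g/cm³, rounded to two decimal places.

2.63

0.1984 = 0.3086 − 0.04193 × ρ
ρ = (0.3086 − 0.1984) / 0.04193 = 2.63 g/cm³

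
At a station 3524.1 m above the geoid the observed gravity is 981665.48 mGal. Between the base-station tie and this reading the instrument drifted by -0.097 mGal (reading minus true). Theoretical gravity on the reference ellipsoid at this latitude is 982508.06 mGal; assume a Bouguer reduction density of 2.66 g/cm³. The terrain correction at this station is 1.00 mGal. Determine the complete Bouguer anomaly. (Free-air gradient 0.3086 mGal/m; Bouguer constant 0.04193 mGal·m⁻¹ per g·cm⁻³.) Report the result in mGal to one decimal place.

-147.0

Drift-corrected reading = 981665.48 − (-0.097) = 981665.577 mGal
Free-air correction = 0.3086 × 3524.1 = 1087.54 mGal
Free-air anomaly = 981665.577 − 982508.06 + (1087.54) = 245.057 mGal
Bouguer slab correction = 0.04193 × 2.66 × 3524.1 = 393.06 mGal
Simple Bouguer anomaly = 245.057 − (393.06) = -148.003 mGal
Complete Bouguer anomaly = -148.003 + 1.00 = -147.003 mGal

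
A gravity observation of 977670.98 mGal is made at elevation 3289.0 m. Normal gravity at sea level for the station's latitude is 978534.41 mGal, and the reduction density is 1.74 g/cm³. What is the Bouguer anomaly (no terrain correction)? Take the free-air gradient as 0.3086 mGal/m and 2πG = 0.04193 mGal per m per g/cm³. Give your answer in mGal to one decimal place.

Free-air correction = 0.3086 × 3289.0 = 1014.99 mGal
Free-air anomaly = 977670.98 − 978534.41 + (1014.99) = 151.56 mGal
Bouguer slab correction = 0.04193 × 1.74 × 3289.0 = 239.96 mGal
Simple Bouguer anomaly = 151.56 − (239.96) = -88.40 mGal

-88.4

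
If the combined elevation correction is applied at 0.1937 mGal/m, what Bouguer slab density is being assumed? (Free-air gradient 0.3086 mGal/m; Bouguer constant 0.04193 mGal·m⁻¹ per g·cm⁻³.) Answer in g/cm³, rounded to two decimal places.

2.74

0.1937 = 0.3086 − 0.04193 × ρ
ρ = (0.3086 − 0.1937) / 0.04193 = 2.74 g/cm³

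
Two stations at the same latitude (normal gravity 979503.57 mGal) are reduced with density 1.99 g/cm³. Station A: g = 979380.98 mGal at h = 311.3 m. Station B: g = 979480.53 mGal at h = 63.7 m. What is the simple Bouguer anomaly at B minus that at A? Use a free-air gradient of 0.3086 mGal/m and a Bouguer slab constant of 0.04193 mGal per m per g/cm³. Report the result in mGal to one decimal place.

Δg_SB(A) = 979380.98 − 979503.57 + 0.3086×311.3 − 0.04193×1.99×311.3 = -52.50 mGal
Δg_SB(B) = 979480.53 − 979503.57 + 0.3086×63.7 − 0.04193×1.99×63.7 = -8.70 mGal
Difference = -8.70 − (-52.50) = 43.80 mGal

43.8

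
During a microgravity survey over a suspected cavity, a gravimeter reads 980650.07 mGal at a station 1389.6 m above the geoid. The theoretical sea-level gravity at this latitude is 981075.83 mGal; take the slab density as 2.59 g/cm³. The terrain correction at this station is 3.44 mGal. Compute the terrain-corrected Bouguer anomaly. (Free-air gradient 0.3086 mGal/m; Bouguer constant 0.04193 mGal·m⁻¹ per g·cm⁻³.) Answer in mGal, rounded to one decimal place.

-144.4

Free-air correction = 0.3086 × 1389.6 = 428.83 mGal
Free-air anomaly = 980650.07 − 981075.83 + (428.83) = 3.07 mGal
Bouguer slab correction = 0.04193 × 2.59 × 1389.6 = 150.91 mGal
Simple Bouguer anomaly = 3.07 − (150.91) = -147.84 mGal
Complete Bouguer anomaly = -147.84 + 3.44 = -144.40 mGal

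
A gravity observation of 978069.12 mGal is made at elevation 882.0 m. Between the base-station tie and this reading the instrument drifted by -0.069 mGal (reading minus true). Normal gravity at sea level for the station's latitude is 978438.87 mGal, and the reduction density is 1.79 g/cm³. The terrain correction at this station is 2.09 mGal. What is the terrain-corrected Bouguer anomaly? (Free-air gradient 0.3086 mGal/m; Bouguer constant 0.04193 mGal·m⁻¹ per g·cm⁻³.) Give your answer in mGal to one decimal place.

Drift-corrected reading = 978069.12 − (-0.069) = 978069.189 mGal
Free-air correction = 0.3086 × 882.0 = 272.19 mGal
Free-air anomaly = 978069.189 − 978438.87 + (272.19) = -97.491 mGal
Bouguer slab correction = 0.04193 × 1.79 × 882.0 = 66.20 mGal
Simple Bouguer anomaly = -97.491 − (66.20) = -163.691 mGal
Complete Bouguer anomaly = -163.691 + 2.09 = -161.601 mGal

-161.6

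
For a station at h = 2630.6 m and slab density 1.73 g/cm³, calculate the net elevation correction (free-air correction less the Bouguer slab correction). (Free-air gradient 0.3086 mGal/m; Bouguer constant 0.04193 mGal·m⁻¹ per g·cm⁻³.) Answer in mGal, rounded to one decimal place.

Combined gradient = 0.3086 − 0.04193 × 1.73 = 0.2360611 mGal/m
Combined elevation correction = 0.2360611 × 2630.6 = 621.0 mGal

621.0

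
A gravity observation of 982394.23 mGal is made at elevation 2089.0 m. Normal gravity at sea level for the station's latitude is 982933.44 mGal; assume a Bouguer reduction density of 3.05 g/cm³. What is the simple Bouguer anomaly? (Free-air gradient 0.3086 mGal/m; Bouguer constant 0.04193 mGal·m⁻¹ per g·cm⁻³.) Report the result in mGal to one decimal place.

Free-air correction = 0.3086 × 2089.0 = 644.67 mGal
Free-air anomaly = 982394.23 − 982933.44 + (644.67) = 105.46 mGal
Bouguer slab correction = 0.04193 × 3.05 × 2089.0 = 267.15 mGal
Simple Bouguer anomaly = 105.46 − (267.15) = -161.69 mGal

-161.7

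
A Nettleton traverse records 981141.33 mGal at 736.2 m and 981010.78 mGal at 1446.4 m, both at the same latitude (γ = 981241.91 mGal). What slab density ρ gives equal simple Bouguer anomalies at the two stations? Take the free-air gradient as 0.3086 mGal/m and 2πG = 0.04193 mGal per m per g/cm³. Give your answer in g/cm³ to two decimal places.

Δg_obs = 981010.78 − 981141.33 = -130.55 mGal over Δh = 1446.4 − 736.2 = 710.2 m
Equal Bouguer anomalies ⇒ Δg_obs + (0.3086 − 0.04193ρ)·Δh = 0
0.3086 − 0.04193ρ = −Δg_obs/Δh = 0.18382
ρ = (0.3086 − 0.18382) / 0.04193 = 2.98 g/cm³

2.98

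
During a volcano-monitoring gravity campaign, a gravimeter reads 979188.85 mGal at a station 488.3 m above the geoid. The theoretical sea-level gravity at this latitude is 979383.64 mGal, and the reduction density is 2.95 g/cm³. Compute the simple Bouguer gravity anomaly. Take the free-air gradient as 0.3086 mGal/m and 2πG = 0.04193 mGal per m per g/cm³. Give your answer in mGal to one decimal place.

-104.5

Free-air correction = 0.3086 × 488.3 = 150.69 mGal
Free-air anomaly = 979188.85 − 979383.64 + (150.69) = -44.10 mGal
Bouguer slab correction = 0.04193 × 2.95 × 488.3 = 60.40 mGal
Simple Bouguer anomaly = -44.10 − (60.40) = -104.50 mGal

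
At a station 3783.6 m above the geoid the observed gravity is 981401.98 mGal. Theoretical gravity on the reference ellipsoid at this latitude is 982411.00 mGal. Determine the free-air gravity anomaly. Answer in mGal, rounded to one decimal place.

Free-air correction = 0.3086 × 3783.6 = 1167.62 mGal
Free-air anomaly = 981401.98 − 982411.00 + (1167.62) = 158.60 mGal

158.6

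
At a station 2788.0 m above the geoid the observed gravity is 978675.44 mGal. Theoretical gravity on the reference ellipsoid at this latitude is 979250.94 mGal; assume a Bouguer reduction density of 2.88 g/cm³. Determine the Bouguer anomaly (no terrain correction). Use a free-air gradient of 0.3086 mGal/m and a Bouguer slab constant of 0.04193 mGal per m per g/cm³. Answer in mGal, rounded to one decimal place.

Free-air correction = 0.3086 × 2788.0 = 860.38 mGal
Free-air anomaly = 978675.44 − 979250.94 + (860.38) = 284.88 mGal
Bouguer slab correction = 0.04193 × 2.88 × 2788.0 = 336.67 mGal
Simple Bouguer anomaly = 284.88 − (336.67) = -51.79 mGal

-51.8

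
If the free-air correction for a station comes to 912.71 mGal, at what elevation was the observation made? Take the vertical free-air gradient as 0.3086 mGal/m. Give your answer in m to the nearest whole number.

h = 912.71 / 0.3086 = 2957.58 m

2958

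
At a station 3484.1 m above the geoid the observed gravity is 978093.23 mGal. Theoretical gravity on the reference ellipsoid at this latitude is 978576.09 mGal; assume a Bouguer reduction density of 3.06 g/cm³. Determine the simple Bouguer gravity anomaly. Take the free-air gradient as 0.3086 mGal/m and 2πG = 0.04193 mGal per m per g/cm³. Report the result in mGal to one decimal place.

145.3

Free-air correction = 0.3086 × 3484.1 = 1075.19 mGal
Free-air anomaly = 978093.23 − 978576.09 + (1075.19) = 592.33 mGal
Bouguer slab correction = 0.04193 × 3.06 × 3484.1 = 447.03 mGal
Simple Bouguer anomaly = 592.33 − (447.03) = 145.30 mGal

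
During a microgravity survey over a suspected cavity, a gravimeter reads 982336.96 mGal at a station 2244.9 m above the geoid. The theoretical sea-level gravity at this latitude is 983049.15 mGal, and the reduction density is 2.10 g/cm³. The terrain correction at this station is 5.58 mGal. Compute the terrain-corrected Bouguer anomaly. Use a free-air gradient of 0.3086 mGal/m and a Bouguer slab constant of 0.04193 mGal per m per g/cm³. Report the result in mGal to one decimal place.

-211.5

Free-air correction = 0.3086 × 2244.9 = 692.78 mGal
Free-air anomaly = 982336.96 − 983049.15 + (692.78) = -19.41 mGal
Bouguer slab correction = 0.04193 × 2.10 × 2244.9 = 197.67 mGal
Simple Bouguer anomaly = -19.41 − (197.67) = -217.08 mGal
Complete Bouguer anomaly = -217.08 + 5.58 = -211.50 mGal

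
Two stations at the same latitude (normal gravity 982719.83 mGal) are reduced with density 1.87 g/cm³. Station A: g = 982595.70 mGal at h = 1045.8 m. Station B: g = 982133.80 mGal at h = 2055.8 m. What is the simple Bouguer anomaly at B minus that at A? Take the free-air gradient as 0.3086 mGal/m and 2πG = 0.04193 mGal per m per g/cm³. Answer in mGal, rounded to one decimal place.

-229.4

Δg_SB(A) = 982595.70 − 982719.83 + 0.3086×1045.8 − 0.04193×1.87×1045.8 = 116.60 mGal
Δg_SB(B) = 982133.80 − 982719.83 + 0.3086×2055.8 − 0.04193×1.87×2055.8 = -112.80 mGal
Difference = -112.80 − (116.60) = -229.40 mGal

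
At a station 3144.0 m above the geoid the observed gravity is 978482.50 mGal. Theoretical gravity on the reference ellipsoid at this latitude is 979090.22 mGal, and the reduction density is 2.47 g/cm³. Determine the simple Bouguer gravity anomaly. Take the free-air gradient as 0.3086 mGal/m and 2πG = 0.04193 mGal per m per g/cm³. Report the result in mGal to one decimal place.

Free-air correction = 0.3086 × 3144.0 = 970.24 mGal
Free-air anomaly = 978482.50 − 979090.22 + (970.24) = 362.52 mGal
Bouguer slab correction = 0.04193 × 2.47 × 3144.0 = 325.61 mGal
Simple Bouguer anomaly = 362.52 − (325.61) = 36.91 mGal

36.9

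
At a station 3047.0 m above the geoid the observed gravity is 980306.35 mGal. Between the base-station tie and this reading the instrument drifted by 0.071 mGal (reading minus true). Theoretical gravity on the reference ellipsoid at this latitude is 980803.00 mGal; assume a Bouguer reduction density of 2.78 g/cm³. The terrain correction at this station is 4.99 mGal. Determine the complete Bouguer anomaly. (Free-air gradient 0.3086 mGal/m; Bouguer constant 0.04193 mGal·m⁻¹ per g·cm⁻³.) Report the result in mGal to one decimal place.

Drift-corrected reading = 980306.35 − (0.071) = 980306.279 mGal
Free-air correction = 0.3086 × 3047.0 = 940.30 mGal
Free-air anomaly = 980306.279 − 980803.00 + (940.30) = 443.579 mGal
Bouguer slab correction = 0.04193 × 2.78 × 3047.0 = 355.17 mGal
Simple Bouguer anomaly = 443.579 − (355.17) = 88.409 mGal
Complete Bouguer anomaly = 88.409 + 4.99 = 93.399 mGal

93.4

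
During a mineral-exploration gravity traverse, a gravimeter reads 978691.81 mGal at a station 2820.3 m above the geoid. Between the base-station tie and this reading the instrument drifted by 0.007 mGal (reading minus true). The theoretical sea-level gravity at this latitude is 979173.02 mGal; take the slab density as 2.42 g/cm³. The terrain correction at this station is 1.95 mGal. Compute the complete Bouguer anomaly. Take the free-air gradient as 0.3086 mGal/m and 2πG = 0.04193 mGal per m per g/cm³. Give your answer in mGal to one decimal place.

104.9

Drift-corrected reading = 978691.81 − (0.007) = 978691.803 mGal
Free-air correction = 0.3086 × 2820.3 = 870.34 mGal
Free-air anomaly = 978691.803 − 979173.02 + (870.34) = 389.123 mGal
Bouguer slab correction = 0.04193 × 2.42 × 2820.3 = 286.18 mGal
Simple Bouguer anomaly = 389.123 − (286.18) = 102.943 mGal
Complete Bouguer anomaly = 102.943 + 1.95 = 104.893 mGal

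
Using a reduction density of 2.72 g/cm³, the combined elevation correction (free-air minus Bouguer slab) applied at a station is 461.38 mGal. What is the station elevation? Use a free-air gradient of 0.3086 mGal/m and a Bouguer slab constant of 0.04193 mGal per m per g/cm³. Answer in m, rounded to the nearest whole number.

2372

Combined gradient = 0.3086 − 0.04193 × 2.72 = 0.1945504 mGal/m
h = 461.38 / 0.1945504 = 2371.52 m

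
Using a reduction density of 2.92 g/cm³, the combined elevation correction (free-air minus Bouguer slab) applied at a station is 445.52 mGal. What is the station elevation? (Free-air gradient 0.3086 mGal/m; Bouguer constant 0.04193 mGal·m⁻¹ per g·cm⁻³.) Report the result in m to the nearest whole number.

Combined gradient = 0.3086 − 0.04193 × 2.92 = 0.1861644 mGal/m
h = 445.52 / 0.1861644 = 2393.15 m

2393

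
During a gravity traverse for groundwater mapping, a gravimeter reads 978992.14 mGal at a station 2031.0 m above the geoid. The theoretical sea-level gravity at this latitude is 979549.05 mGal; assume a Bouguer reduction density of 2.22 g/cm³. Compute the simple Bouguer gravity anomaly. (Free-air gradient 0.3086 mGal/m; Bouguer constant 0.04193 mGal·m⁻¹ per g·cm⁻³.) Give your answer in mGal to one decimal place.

Free-air correction = 0.3086 × 2031.0 = 626.77 mGal
Free-air anomaly = 978992.14 − 979549.05 + (626.77) = 69.86 mGal
Bouguer slab correction = 0.04193 × 2.22 × 2031.0 = 189.05 mGal
Simple Bouguer anomaly = 69.86 − (189.05) = -119.19 mGal

-119.2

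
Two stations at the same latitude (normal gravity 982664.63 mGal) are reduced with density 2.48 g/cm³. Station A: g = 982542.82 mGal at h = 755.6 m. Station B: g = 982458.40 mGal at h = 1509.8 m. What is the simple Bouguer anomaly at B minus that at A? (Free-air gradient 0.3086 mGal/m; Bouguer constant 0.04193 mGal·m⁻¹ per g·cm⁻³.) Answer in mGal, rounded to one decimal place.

69.9

Δg_SB(A) = 982542.82 − 982664.63 + 0.3086×755.6 − 0.04193×2.48×755.6 = 32.80 mGal
Δg_SB(B) = 982458.40 − 982664.63 + 0.3086×1509.8 − 0.04193×2.48×1509.8 = 102.70 mGal
Difference = 102.70 − (32.80) = 69.90 mGal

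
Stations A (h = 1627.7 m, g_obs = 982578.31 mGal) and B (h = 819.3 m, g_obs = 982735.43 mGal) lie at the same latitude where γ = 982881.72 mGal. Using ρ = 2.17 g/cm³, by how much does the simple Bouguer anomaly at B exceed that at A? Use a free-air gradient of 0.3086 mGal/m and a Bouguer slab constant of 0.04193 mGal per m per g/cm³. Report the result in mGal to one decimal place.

-18.8

Δg_SB(A) = 982578.31 − 982881.72 + 0.3086×1627.7 − 0.04193×2.17×1627.7 = 50.80 mGal
Δg_SB(B) = 982735.43 − 982881.72 + 0.3086×819.3 − 0.04193×2.17×819.3 = 32.00 mGal
Difference = 32.00 − (50.80) = -18.80 mGal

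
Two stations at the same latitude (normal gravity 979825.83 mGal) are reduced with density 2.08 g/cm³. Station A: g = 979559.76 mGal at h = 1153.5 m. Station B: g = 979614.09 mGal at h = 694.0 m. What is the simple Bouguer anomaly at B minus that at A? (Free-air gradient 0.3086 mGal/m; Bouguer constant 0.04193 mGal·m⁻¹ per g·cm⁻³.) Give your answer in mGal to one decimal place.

Δg_SB(A) = 979559.76 − 979825.83 + 0.3086×1153.5 − 0.04193×2.08×1153.5 = -10.70 mGal
Δg_SB(B) = 979614.09 − 979825.83 + 0.3086×694.0 − 0.04193×2.08×694.0 = -58.10 mGal
Difference = -58.10 − (-10.70) = -47.40 mGal

-47.4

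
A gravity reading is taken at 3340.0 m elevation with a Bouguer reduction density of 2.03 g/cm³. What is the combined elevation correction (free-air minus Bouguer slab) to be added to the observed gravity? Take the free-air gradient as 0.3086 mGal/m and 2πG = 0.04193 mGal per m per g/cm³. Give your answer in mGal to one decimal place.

746.4

Combined gradient = 0.3086 − 0.04193 × 2.03 = 0.2234821 mGal/m
Combined elevation correction = 0.2234821 × 3340.0 = 746.4 mGal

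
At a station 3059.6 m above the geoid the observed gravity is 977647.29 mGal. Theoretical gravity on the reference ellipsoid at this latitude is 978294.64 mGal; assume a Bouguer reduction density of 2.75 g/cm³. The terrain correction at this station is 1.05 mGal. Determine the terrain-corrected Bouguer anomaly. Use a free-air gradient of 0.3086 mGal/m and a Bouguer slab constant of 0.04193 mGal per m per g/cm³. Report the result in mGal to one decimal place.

Free-air correction = 0.3086 × 3059.6 = 944.19 mGal
Free-air anomaly = 977647.29 − 978294.64 + (944.19) = 296.84 mGal
Bouguer slab correction = 0.04193 × 2.75 × 3059.6 = 352.79 mGal
Simple Bouguer anomaly = 296.84 − (352.79) = -55.95 mGal
Complete Bouguer anomaly = -55.95 + 1.05 = -54.90 mGal

-54.9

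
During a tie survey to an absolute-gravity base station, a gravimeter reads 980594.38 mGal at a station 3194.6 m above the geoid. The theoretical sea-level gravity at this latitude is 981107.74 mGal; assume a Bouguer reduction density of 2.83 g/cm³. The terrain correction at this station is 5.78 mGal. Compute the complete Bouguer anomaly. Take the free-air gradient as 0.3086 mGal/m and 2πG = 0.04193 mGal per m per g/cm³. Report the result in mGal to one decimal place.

99.2

Free-air correction = 0.3086 × 3194.6 = 985.85 mGal
Free-air anomaly = 980594.38 − 981107.74 + (985.85) = 472.49 mGal
Bouguer slab correction = 0.04193 × 2.83 × 3194.6 = 379.08 mGal
Simple Bouguer anomaly = 472.49 − (379.08) = 93.41 mGal
Complete Bouguer anomaly = 93.41 + 5.78 = 99.19 mGal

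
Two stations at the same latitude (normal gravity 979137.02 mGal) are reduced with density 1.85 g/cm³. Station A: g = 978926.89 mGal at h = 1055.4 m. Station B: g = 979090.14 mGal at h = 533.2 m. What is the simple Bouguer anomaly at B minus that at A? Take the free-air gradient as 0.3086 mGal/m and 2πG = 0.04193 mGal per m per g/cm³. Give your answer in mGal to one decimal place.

42.6

Δg_SB(A) = 978926.89 − 979137.02 + 0.3086×1055.4 − 0.04193×1.85×1055.4 = 33.70 mGal
Δg_SB(B) = 979090.14 − 979137.02 + 0.3086×533.2 − 0.04193×1.85×533.2 = 76.30 mGal
Difference = 76.30 − (33.70) = 42.60 mGal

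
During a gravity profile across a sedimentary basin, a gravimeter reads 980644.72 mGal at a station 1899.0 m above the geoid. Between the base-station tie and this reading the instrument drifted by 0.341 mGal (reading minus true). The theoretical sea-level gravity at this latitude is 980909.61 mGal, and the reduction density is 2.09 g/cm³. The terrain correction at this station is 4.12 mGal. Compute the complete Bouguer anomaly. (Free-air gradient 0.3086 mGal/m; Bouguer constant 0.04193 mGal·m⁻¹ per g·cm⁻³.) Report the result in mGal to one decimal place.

Drift-corrected reading = 980644.72 − (0.341) = 980644.379 mGal
Free-air correction = 0.3086 × 1899.0 = 586.03 mGal
Free-air anomaly = 980644.379 − 980909.61 + (586.03) = 320.799 mGal
Bouguer slab correction = 0.04193 × 2.09 × 1899.0 = 166.42 mGal
Simple Bouguer anomaly = 320.799 − (166.42) = 154.379 mGal
Complete Bouguer anomaly = 154.379 + 4.12 = 158.499 mGal

158.5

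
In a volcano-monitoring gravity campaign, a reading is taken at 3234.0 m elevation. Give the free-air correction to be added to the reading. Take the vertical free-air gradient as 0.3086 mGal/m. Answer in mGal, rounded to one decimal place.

Free-air correction = 0.3086 × 3234.0 = 998.0 mGal

998.0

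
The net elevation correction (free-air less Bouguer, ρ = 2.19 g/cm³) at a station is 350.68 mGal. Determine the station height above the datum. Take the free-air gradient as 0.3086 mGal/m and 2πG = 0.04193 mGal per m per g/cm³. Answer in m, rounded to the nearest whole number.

1618

Combined gradient = 0.3086 − 0.04193 × 2.19 = 0.2167733 mGal/m
h = 350.68 / 0.2167733 = 1617.73 m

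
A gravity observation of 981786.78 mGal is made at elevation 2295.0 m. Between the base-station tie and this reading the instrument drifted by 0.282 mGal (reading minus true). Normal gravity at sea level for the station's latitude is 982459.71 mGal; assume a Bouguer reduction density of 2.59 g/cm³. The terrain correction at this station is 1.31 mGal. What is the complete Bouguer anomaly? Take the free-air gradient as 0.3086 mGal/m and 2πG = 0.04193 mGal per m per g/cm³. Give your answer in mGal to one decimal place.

-212.9

Drift-corrected reading = 981786.78 − (0.282) = 981786.498 mGal
Free-air correction = 0.3086 × 2295.0 = 708.24 mGal
Free-air anomaly = 981786.498 − 982459.71 + (708.24) = 35.028 mGal
Bouguer slab correction = 0.04193 × 2.59 × 2295.0 = 249.23 mGal
Simple Bouguer anomaly = 35.028 − (249.23) = -214.202 mGal
Complete Bouguer anomaly = -214.202 + 1.31 = -212.892 mGal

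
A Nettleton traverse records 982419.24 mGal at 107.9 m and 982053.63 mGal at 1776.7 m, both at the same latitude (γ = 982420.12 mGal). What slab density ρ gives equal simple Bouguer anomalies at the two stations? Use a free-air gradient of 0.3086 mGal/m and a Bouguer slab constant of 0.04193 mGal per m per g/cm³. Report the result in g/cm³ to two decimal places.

2.13

Δg_obs = 982053.63 − 982419.24 = -365.61 mGal over Δh = 1776.7 − 107.9 = 1668.8 m
Equal Bouguer anomalies ⇒ Δg_obs + (0.3086 − 0.04193ρ)·Δh = 0
0.3086 − 0.04193ρ = −Δg_obs/Δh = 0.21909
ρ = (0.3086 − 0.21909) / 0.04193 = 2.13 g/cm³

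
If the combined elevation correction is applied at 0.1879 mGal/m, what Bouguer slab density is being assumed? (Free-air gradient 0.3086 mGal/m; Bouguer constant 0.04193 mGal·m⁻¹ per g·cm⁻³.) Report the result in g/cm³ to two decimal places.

0.1879 = 0.3086 − 0.04193 × ρ
ρ = (0.3086 − 0.1879) / 0.04193 = 2.88 g/cm³

2.88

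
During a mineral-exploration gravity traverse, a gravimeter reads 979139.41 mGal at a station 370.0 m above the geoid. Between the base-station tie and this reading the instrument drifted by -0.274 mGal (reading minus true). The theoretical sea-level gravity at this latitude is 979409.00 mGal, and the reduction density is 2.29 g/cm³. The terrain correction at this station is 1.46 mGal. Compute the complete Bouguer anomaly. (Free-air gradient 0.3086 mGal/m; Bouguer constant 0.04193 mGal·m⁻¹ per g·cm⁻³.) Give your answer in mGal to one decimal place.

-189.2

Drift-corrected reading = 979139.41 − (-0.274) = 979139.684 mGal
Free-air correction = 0.3086 × 370.0 = 114.18 mGal
Free-air anomaly = 979139.684 − 979409.00 + (114.18) = -155.136 mGal
Bouguer slab correction = 0.04193 × 2.29 × 370.0 = 35.53 mGal
Simple Bouguer anomaly = -155.136 − (35.53) = -190.666 mGal
Complete Bouguer anomaly = -190.666 + 1.46 = -189.206 mGal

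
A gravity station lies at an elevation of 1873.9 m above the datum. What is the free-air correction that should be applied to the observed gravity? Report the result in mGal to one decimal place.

Free-air correction = 0.3086 × 1873.9 = 578.3 mGal

578.3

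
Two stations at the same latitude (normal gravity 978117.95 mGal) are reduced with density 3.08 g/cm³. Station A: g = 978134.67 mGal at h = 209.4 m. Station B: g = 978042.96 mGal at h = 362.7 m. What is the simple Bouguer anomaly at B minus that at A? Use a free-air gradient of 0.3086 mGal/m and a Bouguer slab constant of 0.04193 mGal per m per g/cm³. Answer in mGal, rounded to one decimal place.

-64.2

Δg_SB(A) = 978134.67 − 978117.95 + 0.3086×209.4 − 0.04193×3.08×209.4 = 54.30 mGal
Δg_SB(B) = 978042.96 − 978117.95 + 0.3086×362.7 − 0.04193×3.08×362.7 = -9.90 mGal
Difference = -9.90 − (54.30) = -64.20 mGal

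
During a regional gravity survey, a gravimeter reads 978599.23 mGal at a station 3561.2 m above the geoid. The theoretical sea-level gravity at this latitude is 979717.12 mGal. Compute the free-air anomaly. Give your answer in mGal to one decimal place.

-18.9

Free-air correction = 0.3086 × 3561.2 = 1098.99 mGal
Free-air anomaly = 978599.23 − 979717.12 + (1098.99) = -18.90 mGal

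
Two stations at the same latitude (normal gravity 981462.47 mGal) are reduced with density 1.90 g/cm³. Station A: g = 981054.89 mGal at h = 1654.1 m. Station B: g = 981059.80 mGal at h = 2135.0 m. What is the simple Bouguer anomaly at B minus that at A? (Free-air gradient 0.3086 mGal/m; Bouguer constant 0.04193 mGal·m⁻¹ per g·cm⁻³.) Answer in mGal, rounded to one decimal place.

115.0

Δg_SB(A) = 981054.89 − 981462.47 + 0.3086×1654.1 − 0.04193×1.90×1654.1 = -28.90 mGal
Δg_SB(B) = 981059.80 − 981462.47 + 0.3086×2135.0 − 0.04193×1.90×2135.0 = 86.10 mGal
Difference = 86.10 − (-28.90) = 115.00 mGal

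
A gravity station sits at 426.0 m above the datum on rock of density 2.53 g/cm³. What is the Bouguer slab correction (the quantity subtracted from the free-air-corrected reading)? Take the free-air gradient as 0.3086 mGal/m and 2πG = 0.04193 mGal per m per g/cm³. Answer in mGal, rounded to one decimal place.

Bouguer slab correction = 0.04193 × 2.53 × 426.0 = 45.2 mGal

45.2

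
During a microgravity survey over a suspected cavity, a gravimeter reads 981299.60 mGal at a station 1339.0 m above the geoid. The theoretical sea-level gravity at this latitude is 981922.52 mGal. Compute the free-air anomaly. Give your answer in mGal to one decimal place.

-209.7

Free-air correction = 0.3086 × 1339.0 = 413.22 mGal
Free-air anomaly = 981299.60 − 981922.52 + (413.22) = -209.70 mGal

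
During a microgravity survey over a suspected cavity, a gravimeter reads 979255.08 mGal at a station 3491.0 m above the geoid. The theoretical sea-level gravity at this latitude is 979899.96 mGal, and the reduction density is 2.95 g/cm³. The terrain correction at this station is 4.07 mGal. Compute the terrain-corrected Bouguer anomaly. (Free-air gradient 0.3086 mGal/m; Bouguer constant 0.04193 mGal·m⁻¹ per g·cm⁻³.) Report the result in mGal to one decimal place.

4.7

Free-air correction = 0.3086 × 3491.0 = 1077.32 mGal
Free-air anomaly = 979255.08 − 979899.96 + (1077.32) = 432.44 mGal
Bouguer slab correction = 0.04193 × 2.95 × 3491.0 = 431.81 mGal
Simple Bouguer anomaly = 432.44 − (431.81) = 0.63 mGal
Complete Bouguer anomaly = 0.63 + 4.07 = 4.70 mGal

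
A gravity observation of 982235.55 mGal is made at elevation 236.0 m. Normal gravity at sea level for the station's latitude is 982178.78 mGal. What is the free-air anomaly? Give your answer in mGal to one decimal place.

129.6

Free-air correction = 0.3086 × 236.0 = 72.83 mGal
Free-air anomaly = 982235.55 − 982178.78 + (72.83) = 129.60 mGal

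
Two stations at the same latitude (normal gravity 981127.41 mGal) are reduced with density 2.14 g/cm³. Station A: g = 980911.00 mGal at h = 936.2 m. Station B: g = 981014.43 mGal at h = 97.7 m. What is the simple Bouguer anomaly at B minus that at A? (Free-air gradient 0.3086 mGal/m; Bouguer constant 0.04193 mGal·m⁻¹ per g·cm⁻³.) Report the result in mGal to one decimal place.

-80.1

Δg_SB(A) = 980911.00 − 981127.41 + 0.3086×936.2 − 0.04193×2.14×936.2 = -11.50 mGal
Δg_SB(B) = 981014.43 − 981127.41 + 0.3086×97.7 − 0.04193×2.14×97.7 = -91.60 mGal
Difference = -91.60 − (-11.50) = -80.10 mGal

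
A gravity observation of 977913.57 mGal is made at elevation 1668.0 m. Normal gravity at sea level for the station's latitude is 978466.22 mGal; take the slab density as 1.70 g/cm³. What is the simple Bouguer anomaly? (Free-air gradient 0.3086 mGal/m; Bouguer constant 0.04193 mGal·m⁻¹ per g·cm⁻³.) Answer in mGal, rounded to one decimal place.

Free-air correction = 0.3086 × 1668.0 = 514.74 mGal
Free-air anomaly = 977913.57 − 978466.22 + (514.74) = -37.91 mGal
Bouguer slab correction = 0.04193 × 1.70 × 1668.0 = 118.90 mGal
Simple Bouguer anomaly = -37.91 − (118.90) = -156.81 mGal

-156.8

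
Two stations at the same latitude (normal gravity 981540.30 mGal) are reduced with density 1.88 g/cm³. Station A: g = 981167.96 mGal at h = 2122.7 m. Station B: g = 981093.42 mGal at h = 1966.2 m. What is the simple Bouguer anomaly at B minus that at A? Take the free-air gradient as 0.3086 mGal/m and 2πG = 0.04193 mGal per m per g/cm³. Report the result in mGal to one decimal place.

-110.5

Δg_SB(A) = 981167.96 − 981540.30 + 0.3086×2122.7 − 0.04193×1.88×2122.7 = 115.40 mGal
Δg_SB(B) = 981093.42 − 981540.30 + 0.3086×1966.2 − 0.04193×1.88×1966.2 = 4.90 mGal
Difference = 4.90 − (115.40) = -110.50 mGal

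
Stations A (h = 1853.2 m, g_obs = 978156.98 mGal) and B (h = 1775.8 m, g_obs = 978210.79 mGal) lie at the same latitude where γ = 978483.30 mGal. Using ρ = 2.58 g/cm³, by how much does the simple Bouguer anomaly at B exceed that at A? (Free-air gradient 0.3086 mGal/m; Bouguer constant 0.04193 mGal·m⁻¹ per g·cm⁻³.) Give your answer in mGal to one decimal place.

Δg_SB(A) = 978156.98 − 978483.30 + 0.3086×1853.2 − 0.04193×2.58×1853.2 = 45.10 mGal
Δg_SB(B) = 978210.79 − 978483.30 + 0.3086×1775.8 − 0.04193×2.58×1775.8 = 83.40 mGal
Difference = 83.40 − (45.10) = 38.30 mGal

38.3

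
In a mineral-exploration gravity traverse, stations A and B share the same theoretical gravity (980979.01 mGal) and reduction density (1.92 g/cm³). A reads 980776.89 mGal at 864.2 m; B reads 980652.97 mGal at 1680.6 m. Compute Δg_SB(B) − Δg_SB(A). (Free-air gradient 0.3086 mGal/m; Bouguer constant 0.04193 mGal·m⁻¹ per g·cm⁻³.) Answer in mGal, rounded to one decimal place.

62.3

Δg_SB(A) = 980776.89 − 980979.01 + 0.3086×864.2 − 0.04193×1.92×864.2 = -5.00 mGal
Δg_SB(B) = 980652.97 − 980979.01 + 0.3086×1680.6 − 0.04193×1.92×1680.6 = 57.30 mGal
Difference = 57.30 − (-5.00) = 62.30 mGal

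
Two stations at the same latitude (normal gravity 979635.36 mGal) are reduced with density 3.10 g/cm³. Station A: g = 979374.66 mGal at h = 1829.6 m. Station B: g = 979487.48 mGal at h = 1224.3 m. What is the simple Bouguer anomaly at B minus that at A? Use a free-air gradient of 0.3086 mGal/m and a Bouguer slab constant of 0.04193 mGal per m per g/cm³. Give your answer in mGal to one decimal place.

Δg_SB(A) = 979374.66 − 979635.36 + 0.3086×1829.6 − 0.04193×3.10×1829.6 = 66.10 mGal
Δg_SB(B) = 979487.48 − 979635.36 + 0.3086×1224.3 − 0.04193×3.10×1224.3 = 70.80 mGal
Difference = 70.80 − (66.10) = 4.70 mGal

4.7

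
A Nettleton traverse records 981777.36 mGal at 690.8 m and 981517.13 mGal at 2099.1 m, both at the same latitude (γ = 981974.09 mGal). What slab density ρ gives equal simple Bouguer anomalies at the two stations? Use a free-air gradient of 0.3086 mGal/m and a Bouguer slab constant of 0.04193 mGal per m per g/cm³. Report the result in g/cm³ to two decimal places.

Δg_obs = 981517.13 − 981777.36 = -260.23 mGal over Δh = 2099.1 − 690.8 = 1408.3 m
Equal Bouguer anomalies ⇒ Δg_obs + (0.3086 − 0.04193ρ)·Δh = 0
0.3086 − 0.04193ρ = −Δg_obs/Δh = 0.18478
ρ = (0.3086 − 0.18478) / 0.04193 = 2.95 g/cm³

2.95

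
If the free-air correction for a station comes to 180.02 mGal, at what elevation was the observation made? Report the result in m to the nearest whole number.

583

h = 180.02 / 0.3086 = 583.34 m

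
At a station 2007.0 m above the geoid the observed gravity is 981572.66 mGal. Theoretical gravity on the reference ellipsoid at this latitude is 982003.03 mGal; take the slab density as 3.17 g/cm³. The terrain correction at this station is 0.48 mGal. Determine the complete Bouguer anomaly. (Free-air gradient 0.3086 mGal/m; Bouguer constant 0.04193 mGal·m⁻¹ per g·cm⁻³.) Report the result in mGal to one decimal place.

-77.3

Free-air correction = 0.3086 × 2007.0 = 619.36 mGal
Free-air anomaly = 981572.66 − 982003.03 + (619.36) = 188.99 mGal
Bouguer slab correction = 0.04193 × 3.17 × 2007.0 = 266.77 mGal
Simple Bouguer anomaly = 188.99 − (266.77) = -77.78 mGal
Complete Bouguer anomaly = -77.78 + 0.48 = -77.30 mGal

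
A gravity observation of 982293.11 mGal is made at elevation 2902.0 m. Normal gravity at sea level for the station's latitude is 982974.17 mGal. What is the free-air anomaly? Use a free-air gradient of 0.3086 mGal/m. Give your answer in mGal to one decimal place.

Free-air correction = 0.3086 × 2902.0 = 895.56 mGal
Free-air anomaly = 982293.11 − 982974.17 + (895.56) = 214.50 mGal

214.5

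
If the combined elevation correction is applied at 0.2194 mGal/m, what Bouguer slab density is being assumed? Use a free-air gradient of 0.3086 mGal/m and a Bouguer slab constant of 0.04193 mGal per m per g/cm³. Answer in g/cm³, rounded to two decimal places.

2.13

0.2194 = 0.3086 − 0.04193 × ρ
ρ = (0.3086 − 0.2194) / 0.04193 = 2.13 g/cm³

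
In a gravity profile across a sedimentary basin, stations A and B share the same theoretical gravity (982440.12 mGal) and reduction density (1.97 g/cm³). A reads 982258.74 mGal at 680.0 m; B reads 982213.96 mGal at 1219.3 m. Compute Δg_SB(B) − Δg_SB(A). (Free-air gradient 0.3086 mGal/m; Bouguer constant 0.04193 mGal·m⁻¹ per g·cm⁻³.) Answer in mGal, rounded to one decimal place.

77.1

Δg_SB(A) = 982258.74 − 982440.12 + 0.3086×680.0 − 0.04193×1.97×680.0 = -27.70 mGal
Δg_SB(B) = 982213.96 − 982440.12 + 0.3086×1219.3 − 0.04193×1.97×1219.3 = 49.40 mGal
Difference = 49.40 − (-27.70) = 77.10 mGal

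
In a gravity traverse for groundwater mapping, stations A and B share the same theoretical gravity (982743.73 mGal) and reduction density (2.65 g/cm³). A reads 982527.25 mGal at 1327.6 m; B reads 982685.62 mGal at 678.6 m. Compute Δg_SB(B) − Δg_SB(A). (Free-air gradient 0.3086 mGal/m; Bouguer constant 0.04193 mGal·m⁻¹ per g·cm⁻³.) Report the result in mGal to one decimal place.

30.2

Δg_SB(A) = 982527.25 − 982743.73 + 0.3086×1327.6 − 0.04193×2.65×1327.6 = 45.70 mGal
Δg_SB(B) = 982685.62 − 982743.73 + 0.3086×678.6 − 0.04193×2.65×678.6 = 75.90 mGal
Difference = 75.90 − (45.70) = 30.20 mGal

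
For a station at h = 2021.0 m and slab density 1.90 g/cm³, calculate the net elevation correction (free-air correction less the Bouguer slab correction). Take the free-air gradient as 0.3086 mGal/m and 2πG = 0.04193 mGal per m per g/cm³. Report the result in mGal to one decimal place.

462.7

Combined gradient = 0.3086 − 0.04193 × 1.90 = 0.2289330 mGal/m
Combined elevation correction = 0.2289330 × 2021.0 = 462.7 mGal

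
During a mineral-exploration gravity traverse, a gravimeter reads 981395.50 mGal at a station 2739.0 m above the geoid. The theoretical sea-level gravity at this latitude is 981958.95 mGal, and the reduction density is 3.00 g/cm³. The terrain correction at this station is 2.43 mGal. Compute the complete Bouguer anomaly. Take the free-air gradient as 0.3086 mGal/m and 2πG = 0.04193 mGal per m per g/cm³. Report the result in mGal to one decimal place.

-60.3

Free-air correction = 0.3086 × 2739.0 = 845.26 mGal
Free-air anomaly = 981395.50 − 981958.95 + (845.26) = 281.81 mGal
Bouguer slab correction = 0.04193 × 3.00 × 2739.0 = 344.54 mGal
Simple Bouguer anomaly = 281.81 − (344.54) = -62.73 mGal
Complete Bouguer anomaly = -62.73 + 2.43 = -60.30 mGal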